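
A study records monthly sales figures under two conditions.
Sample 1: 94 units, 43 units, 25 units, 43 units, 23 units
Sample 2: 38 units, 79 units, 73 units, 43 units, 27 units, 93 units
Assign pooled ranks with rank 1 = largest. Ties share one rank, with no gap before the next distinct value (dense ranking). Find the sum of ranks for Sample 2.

27

Sorted (descending): 94, 93, 79, 73, 43, 43, 43, 38, 27, 25, 23
The 3 values of 43 share dense rank 5.
Remaining distinct values take the next consecutive integers.
Sample 2 values → pooled ranks: 38→6, 79→3, 73→4, 43→5, 27→7, 93→2
Rank sum = 6 + 3 + 4 + 5 + 7 + 2 = 27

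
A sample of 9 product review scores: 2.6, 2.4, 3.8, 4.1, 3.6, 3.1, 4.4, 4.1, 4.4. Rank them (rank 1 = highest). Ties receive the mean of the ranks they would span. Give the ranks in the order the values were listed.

Sorted (descending): 4.4, 4.4, 4.1, 4.1, 3.8, 3.6, 3.1, 2.6, 2.4
The 2 values of 4.4 occupy positions 1–2 → average rank (1+2)/2 = 1.5.
The 2 values of 4.1 occupy positions 3–4 → average rank (3+4)/2 = 3.5.

8, 9, 5, 3.5, 6, 7, 1.5, 3.5, 1.5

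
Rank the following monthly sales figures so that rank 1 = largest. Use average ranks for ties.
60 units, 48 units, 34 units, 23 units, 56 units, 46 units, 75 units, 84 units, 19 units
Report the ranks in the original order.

Sorted (descending): 84, 75, 60, 56, 48, 46, 34, 23, 19
No ties — each value takes its position as its rank.

3, 5, 7, 8, 4, 6, 2, 1, 9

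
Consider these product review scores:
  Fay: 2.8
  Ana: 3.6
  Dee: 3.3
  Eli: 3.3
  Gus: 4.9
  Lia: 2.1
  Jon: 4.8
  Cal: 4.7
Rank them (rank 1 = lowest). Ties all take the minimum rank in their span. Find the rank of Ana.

Sorted (ascending): 2.1, 2.8, 3.3, 3.3, 3.6, 4.7, 4.8, 4.9
The 2 values of 3.3 occupy positions 3–4 → each gets rank 3.
Ana has value 3.6 → rank 5.

5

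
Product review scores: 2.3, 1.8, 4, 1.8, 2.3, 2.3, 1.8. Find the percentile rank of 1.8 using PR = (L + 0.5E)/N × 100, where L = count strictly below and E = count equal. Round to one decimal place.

N = 7.
Strictly below 1.8: 0. Equal to 1.8: 3.
PR = (0 + 0.5·3)/7 × 100 = 21.4

21.4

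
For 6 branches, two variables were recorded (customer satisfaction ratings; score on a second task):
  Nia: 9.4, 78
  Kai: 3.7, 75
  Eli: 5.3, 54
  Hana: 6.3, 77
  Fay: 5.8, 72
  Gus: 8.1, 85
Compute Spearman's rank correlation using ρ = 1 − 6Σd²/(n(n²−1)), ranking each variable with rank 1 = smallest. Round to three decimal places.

Ranks of variable 1: 6, 1, 2, 4, 3, 5
Ranks of variable 2: 5, 3, 1, 4, 2, 6
d = r₁ − r₂: 1, -2, 1, 0, 1, -1
d²: 1, 4, 1, 0, 1, 1; Σd² = 8
ρ = 1 − 6·8/(6·35) = 1 − 48/210 = 0.771

0.771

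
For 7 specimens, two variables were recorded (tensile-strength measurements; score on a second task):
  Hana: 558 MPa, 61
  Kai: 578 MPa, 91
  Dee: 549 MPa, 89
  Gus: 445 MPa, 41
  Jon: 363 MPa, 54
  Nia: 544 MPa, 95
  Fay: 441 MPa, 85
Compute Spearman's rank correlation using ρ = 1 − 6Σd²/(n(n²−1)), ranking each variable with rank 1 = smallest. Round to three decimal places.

0.500

Ranks of variable 1: 6, 7, 5, 3, 1, 4, 2
Ranks of variable 2: 3, 6, 5, 1, 2, 7, 4
d = r₁ − r₂: 3, 1, 0, 2, -1, -3, -2
d²: 9, 1, 0, 4, 1, 9, 4; Σd² = 28
ρ = 1 − 6·28/(7·48) = 1 − 168/336 = 0.500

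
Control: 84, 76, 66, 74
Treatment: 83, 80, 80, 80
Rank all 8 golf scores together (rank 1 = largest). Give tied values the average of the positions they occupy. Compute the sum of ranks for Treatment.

14

Sorted (descending): 84, 83, 80, 80, 80, 76, 74, 66
The 3 values of 80 occupy positions 3–5 → average rank 4.
Treatment values → pooled ranks: 83→2, 80→4, 80→4, 80→4
Rank sum = 2 + 4 + 4 + 4 = 14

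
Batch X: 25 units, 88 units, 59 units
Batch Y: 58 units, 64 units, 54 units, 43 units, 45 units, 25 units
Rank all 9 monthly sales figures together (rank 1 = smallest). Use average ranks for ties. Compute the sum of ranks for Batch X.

17.5

Sorted (ascending): 25, 25, 43, 45, 54, 58, 59, 64, 88
The 2 values of 25 occupy positions 1–2 → average rank (1+2)/2 = 1.5.
Batch X values → pooled ranks: 25→1.5, 88→9, 59→7
Rank sum = 1.5 + 9 + 7 = 17.5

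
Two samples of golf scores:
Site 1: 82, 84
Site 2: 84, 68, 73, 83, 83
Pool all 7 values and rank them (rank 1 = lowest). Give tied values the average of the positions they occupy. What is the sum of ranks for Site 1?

9.5

Sorted (ascending): 68, 73, 82, 83, 83, 84, 84
The 2 values of 83 occupy positions 4–5 → average rank (4+5)/2 = 4.5.
The 2 values of 84 occupy positions 6–7 → average rank (6+7)/2 = 6.5.
Site 1 values → pooled ranks: 82→3, 84→6.5
Rank sum = 3 + 6.5 = 9.5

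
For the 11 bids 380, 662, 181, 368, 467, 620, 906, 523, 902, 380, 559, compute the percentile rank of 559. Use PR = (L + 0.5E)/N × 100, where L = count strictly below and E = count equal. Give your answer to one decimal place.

59.1

N = 11.
Strictly below 559: 6. Equal to 559: 1.
PR = (6 + 0.5·1)/11 × 100 = 59.1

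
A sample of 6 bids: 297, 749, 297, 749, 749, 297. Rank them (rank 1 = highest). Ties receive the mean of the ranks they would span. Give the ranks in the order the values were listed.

5, 2, 5, 2, 2, 5

Sorted (descending): 749, 749, 749, 297, 297, 297
The 3 values of 749 occupy positions 1–3 → average rank 2.
The 3 values of 297 occupy positions 4–6 → average rank 5.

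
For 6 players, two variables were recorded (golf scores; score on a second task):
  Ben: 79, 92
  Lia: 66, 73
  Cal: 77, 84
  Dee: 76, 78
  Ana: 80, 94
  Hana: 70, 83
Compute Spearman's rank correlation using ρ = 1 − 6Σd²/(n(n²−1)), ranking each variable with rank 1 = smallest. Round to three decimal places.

Ranks of variable 1: 5, 1, 4, 3, 6, 2
Ranks of variable 2: 5, 1, 4, 2, 6, 3
d = r₁ − r₂: 0, 0, 0, 1, 0, -1
d²: 0, 0, 0, 1, 0, 1; Σd² = 2
ρ = 1 − 6·2/(6·35) = 1 − 12/210 = 0.943

0.943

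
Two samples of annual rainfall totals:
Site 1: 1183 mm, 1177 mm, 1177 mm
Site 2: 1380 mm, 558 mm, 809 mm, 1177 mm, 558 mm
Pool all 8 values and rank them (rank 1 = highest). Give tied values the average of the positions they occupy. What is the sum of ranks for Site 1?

Sorted (descending): 1380, 1183, 1177, 1177, 1177, 809, 558, 558
The 3 values of 1177 occupy positions 3–5 → average rank 4.
The 2 values of 558 occupy positions 7–8 → average rank (7+8)/2 = 7.5.
Site 1 values → pooled ranks: 1183→2, 1177→4, 1177→4
Rank sum = 2 + 4 + 4 = 10

10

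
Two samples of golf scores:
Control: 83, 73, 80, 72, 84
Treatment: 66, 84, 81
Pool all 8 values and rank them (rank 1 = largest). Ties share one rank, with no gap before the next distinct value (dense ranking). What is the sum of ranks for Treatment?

11

Sorted (descending): 84, 84, 83, 81, 80, 73, 72, 66
The 2 values of 84 share dense rank 1.
Remaining distinct values take the next consecutive integers.
Treatment values → pooled ranks: 66→7, 84→1, 81→3
Rank sum = 7 + 1 + 3 = 11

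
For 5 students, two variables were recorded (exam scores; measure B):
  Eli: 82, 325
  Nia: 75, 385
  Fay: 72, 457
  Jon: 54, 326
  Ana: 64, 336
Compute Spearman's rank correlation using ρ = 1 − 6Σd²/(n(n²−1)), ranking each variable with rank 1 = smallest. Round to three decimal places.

-0.100

Ranks of variable 1: 5, 4, 3, 1, 2
Ranks of variable 2: 1, 4, 5, 2, 3
d = r₁ − r₂: 4, 0, -2, -1, -1
d²: 16, 0, 4, 1, 1; Σd² = 22
ρ = 1 − 6·22/(5·24) = 1 − 132/120 = -0.100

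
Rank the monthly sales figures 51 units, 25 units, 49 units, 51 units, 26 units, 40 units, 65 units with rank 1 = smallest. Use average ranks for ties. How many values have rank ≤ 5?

4

Sorted (ascending): 25, 26, 40, 49, 51, 51, 65
The 2 values of 51 occupy positions 5–6 → average rank (5+6)/2 = 5.5.
Ranks ≤ 5: {1, 2, 3, 4} → 4 values.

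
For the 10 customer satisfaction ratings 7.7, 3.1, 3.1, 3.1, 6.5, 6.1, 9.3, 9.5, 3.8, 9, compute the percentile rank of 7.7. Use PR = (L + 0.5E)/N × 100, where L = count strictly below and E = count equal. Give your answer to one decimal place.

N = 10.
Strictly below 7.7: 6. Equal to 7.7: 1.
PR = (6 + 0.5·1)/10 × 100 = 65.0

65.0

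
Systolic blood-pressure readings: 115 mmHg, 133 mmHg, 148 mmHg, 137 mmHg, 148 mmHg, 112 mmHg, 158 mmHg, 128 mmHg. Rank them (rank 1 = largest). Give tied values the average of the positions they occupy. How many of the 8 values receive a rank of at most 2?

1

Sorted (descending): 158, 148, 148, 137, 133, 128, 115, 112
The 2 values of 148 occupy positions 2–3 → average rank (2+3)/2 = 2.5.
Ranks ≤ 2: {1} → 1 value.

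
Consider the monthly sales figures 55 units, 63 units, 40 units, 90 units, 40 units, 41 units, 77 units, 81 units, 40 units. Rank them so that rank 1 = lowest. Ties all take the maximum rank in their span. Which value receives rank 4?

41

Sorted (ascending): 40, 40, 40, 41, 55, 63, 77, 81, 90
The 3 values of 40 occupy positions 1–3 → each gets rank 3.
Rank 4 → value 41.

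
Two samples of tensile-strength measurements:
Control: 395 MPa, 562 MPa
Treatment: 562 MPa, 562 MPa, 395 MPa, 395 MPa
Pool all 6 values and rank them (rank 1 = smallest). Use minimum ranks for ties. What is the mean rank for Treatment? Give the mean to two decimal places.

2.50

Sorted (ascending): 395, 395, 395, 562, 562, 562
The 3 values of 395 occupy positions 1–3 → each gets rank 1.
The 3 values of 562 occupy positions 4–6 → each gets rank 4.
Treatment values → pooled ranks: 562→4, 562→4, 395→1, 395→1
Mean rank = (4 + 4 + 1 + 1) / 4 = 2.50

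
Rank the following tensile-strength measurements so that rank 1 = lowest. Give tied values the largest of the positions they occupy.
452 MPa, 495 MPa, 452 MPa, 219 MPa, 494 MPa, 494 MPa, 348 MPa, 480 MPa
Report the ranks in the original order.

Sorted (ascending): 219, 348, 452, 452, 480, 494, 494, 495
The 2 values of 452 occupy positions 3–4 → each gets rank 4.
The 2 values of 494 occupy positions 6–7 → each gets rank 7.

4, 8, 4, 1, 7, 7, 2, 5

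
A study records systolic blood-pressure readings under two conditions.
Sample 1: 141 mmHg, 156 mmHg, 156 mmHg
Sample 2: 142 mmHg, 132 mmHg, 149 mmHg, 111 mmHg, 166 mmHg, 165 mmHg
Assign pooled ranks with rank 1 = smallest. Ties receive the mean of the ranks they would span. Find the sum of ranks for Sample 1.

16

Sorted (ascending): 111, 132, 141, 142, 149, 156, 156, 165, 166
The 2 values of 156 occupy positions 6–7 → average rank (6+7)/2 = 6.5.
Sample 1 values → pooled ranks: 141→3, 156→6.5, 156→6.5
Rank sum = 3 + 6.5 + 6.5 = 16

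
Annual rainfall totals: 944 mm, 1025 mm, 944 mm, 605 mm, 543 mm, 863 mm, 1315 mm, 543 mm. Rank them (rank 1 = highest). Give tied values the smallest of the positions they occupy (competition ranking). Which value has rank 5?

863

Sorted (descending): 1315, 1025, 944, 944, 863, 605, 543, 543
The 2 values of 944 occupy positions 3–4 → each gets rank 3.
The 2 values of 543 occupy positions 7–8 → each gets rank 7.
Rank 5 → value 863.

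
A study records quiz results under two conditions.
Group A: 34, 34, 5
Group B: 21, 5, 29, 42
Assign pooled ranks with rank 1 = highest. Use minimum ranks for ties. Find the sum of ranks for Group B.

16

Sorted (descending): 42, 34, 34, 29, 21, 5, 5
The 2 values of 34 occupy positions 2–3 → each gets rank 2.
The 2 values of 5 occupy positions 6–7 → each gets rank 6.
Group B values → pooled ranks: 21→5, 5→6, 29→4, 42→1
Rank sum = 5 + 6 + 4 + 1 = 16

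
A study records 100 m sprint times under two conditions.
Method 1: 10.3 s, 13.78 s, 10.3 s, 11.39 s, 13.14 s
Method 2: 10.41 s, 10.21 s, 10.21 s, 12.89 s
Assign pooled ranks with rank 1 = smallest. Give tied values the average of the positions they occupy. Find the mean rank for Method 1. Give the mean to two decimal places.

Sorted (ascending): 10.21, 10.21, 10.3, 10.3, 10.41, 11.39, 12.89, 13.14, 13.78
The 2 values of 10.21 occupy positions 1–2 → average rank (1+2)/2 = 1.5.
The 2 values of 10.3 occupy positions 3–4 → average rank (3+4)/2 = 3.5.
Method 1 values → pooled ranks: 10.3→3.5, 13.78→9, 10.3→3.5, 11.39→6, 13.14→8
Mean rank = (3.5 + 9 + 3.5 + 6 + 8) / 5 = 6.00

6.00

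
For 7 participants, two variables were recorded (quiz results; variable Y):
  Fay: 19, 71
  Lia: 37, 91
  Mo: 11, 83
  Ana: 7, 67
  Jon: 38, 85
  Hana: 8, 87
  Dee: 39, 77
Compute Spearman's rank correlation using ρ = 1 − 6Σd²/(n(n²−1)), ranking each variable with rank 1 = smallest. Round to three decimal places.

0.250

Ranks of variable 1: 4, 5, 3, 1, 6, 2, 7
Ranks of variable 2: 2, 7, 4, 1, 5, 6, 3
d = r₁ − r₂: 2, -2, -1, 0, 1, -4, 4
d²: 4, 4, 1, 0, 1, 16, 16; Σd² = 42
ρ = 1 − 6·42/(7·48) = 1 − 252/336 = 0.250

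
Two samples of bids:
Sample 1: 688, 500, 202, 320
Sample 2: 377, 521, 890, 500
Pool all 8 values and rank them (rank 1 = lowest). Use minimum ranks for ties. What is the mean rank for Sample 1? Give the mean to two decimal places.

3.50

Sorted (ascending): 202, 320, 377, 500, 500, 521, 688, 890
The 2 values of 500 occupy positions 4–5 → each gets rank 4.
Sample 1 values → pooled ranks: 688→7, 500→4, 202→1, 320→2
Mean rank = (7 + 4 + 1 + 2) / 4 = 3.50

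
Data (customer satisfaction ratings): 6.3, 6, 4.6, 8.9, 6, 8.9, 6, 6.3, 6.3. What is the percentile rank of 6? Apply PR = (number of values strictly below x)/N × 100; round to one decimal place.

N = 9.
Strictly below 6: 1. Equal to 6: 3.
PR = 1/9 × 100 = 11.1

11.1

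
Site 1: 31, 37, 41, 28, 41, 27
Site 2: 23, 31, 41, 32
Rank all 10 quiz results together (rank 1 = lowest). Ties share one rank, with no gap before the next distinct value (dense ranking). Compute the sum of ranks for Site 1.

29

Sorted (ascending): 23, 27, 28, 31, 31, 32, 37, 41, 41, 41
The 2 values of 31 share dense rank 4.
The 3 values of 41 share dense rank 7.
Remaining distinct values take the next consecutive integers.
Site 1 values → pooled ranks: 31→4, 37→6, 41→7, 28→3, 41→7, 27→2
Rank sum = 4 + 6 + 7 + 3 + 7 + 2 = 29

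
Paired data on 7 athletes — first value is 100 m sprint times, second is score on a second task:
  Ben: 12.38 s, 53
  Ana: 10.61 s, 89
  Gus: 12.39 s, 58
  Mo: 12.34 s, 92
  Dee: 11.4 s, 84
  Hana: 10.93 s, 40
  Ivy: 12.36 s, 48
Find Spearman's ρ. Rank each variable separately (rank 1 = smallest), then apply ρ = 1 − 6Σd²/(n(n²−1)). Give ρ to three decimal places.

-0.179

Ranks of variable 1: 6, 1, 7, 4, 3, 2, 5
Ranks of variable 2: 3, 6, 4, 7, 5, 1, 2
d = r₁ − r₂: 3, -5, 3, -3, -2, 1, 3
d²: 9, 25, 9, 9, 4, 1, 9; Σd² = 66
ρ = 1 − 6·66/(7·48) = 1 − 396/336 = -0.179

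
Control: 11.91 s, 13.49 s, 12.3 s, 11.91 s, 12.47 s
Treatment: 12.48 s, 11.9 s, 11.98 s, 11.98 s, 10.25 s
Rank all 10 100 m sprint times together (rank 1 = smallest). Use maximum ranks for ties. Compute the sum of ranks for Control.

33

Sorted (ascending): 10.25, 11.9, 11.91, 11.91, 11.98, 11.98, 12.3, 12.47, 12.48, 13.49
The 2 values of 11.91 occupy positions 3–4 → each gets rank 4.
The 2 values of 11.98 occupy positions 5–6 → each gets rank 6.
Control values → pooled ranks: 11.91→4, 13.49→10, 12.3→7, 11.91→4, 12.47→8
Rank sum = 4 + 10 + 7 + 4 + 8 = 33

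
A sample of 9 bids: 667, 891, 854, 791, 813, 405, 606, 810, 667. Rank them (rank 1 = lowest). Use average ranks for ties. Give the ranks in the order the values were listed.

Sorted (ascending): 405, 606, 667, 667, 791, 810, 813, 854, 891
The 2 values of 667 occupy positions 3–4 → average rank (3+4)/2 = 3.5.

3.5, 9, 8, 5, 7, 1, 2, 6, 3.5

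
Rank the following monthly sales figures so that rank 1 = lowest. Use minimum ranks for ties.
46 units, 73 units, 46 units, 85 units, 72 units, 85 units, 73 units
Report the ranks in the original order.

1, 4, 1, 6, 3, 6, 4

Sorted (ascending): 46, 46, 72, 73, 73, 85, 85
The 2 values of 46 occupy positions 1–2 → each gets rank 1.
The 2 values of 73 occupy positions 4–5 → each gets rank 4.
The 2 values of 85 occupy positions 6–7 → each gets rank 6.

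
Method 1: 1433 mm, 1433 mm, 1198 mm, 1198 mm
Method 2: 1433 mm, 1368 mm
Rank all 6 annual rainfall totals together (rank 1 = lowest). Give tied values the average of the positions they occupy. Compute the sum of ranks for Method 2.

Sorted (ascending): 1198, 1198, 1368, 1433, 1433, 1433
The 2 values of 1198 occupy positions 1–2 → average rank (1+2)/2 = 1.5.
The 3 values of 1433 occupy positions 4–6 → average rank 5.
Method 2 values → pooled ranks: 1433→5, 1368→3
Rank sum = 5 + 3 = 8

8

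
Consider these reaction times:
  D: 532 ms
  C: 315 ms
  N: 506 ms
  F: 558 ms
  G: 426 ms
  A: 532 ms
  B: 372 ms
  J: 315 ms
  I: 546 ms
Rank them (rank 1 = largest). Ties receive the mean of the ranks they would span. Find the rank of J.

Sorted (descending): 558, 546, 532, 532, 506, 426, 372, 315, 315
The 2 values of 532 occupy positions 3–4 → average rank (3+4)/2 = 3.5.
The 2 values of 315 occupy positions 8–9 → average rank (8+9)/2 = 8.5.
J has value 315 ms → rank 8.5.

8.5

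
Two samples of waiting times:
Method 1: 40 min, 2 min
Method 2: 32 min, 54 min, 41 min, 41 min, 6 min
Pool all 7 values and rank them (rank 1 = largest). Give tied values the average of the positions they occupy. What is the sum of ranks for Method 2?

Sorted (descending): 54, 41, 41, 40, 32, 6, 2
The 2 values of 41 occupy positions 2–3 → average rank (2+3)/2 = 2.5.
Method 2 values → pooled ranks: 32→5, 54→1, 41→2.5, 41→2.5, 6→6
Rank sum = 5 + 1 + 2.5 + 2.5 + 6 = 17

17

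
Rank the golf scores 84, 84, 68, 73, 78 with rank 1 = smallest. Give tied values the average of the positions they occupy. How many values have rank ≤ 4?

3

Sorted (ascending): 68, 73, 78, 84, 84
The 2 values of 84 occupy positions 4–5 → average rank (4+5)/2 = 4.5.
Ranks ≤ 4: {1, 2, 3} → 3 values.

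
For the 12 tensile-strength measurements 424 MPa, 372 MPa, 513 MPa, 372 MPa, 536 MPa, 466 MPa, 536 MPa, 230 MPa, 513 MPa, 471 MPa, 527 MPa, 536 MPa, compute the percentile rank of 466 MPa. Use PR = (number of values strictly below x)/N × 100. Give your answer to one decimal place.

33.3

N = 12.
Strictly below 466: 4. Equal to 466: 1.
PR = 4/12 × 100 = 33.3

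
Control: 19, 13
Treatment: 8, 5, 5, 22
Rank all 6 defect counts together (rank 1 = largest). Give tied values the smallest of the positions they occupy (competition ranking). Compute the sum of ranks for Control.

Sorted (descending): 22, 19, 13, 8, 5, 5
The 2 values of 5 occupy positions 5–6 → each gets rank 5.
Control values → pooled ranks: 19→2, 13→3
Rank sum = 2 + 3 = 5

5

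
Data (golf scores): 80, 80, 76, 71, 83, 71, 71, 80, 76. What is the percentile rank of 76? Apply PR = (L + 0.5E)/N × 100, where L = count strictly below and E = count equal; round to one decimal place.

N = 9.
Strictly below 76: 3. Equal to 76: 2.
PR = (3 + 0.5·2)/9 × 100 = 44.4

44.4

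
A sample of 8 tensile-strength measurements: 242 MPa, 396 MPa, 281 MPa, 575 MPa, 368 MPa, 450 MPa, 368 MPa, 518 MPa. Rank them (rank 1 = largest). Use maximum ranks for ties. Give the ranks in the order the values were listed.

Sorted (descending): 575, 518, 450, 396, 368, 368, 281, 242
The 2 values of 368 occupy positions 5–6 → each gets rank 6.

8, 4, 7, 1, 6, 3, 6, 2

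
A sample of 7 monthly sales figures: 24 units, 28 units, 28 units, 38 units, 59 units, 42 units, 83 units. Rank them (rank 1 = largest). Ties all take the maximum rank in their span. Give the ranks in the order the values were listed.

7, 6, 6, 4, 2, 3, 1

Sorted (descending): 83, 59, 42, 38, 28, 28, 24
The 2 values of 28 occupy positions 5–6 → each gets rank 6.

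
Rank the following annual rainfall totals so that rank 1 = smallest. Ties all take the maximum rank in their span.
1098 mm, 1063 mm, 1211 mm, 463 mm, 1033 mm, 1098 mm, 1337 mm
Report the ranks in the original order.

5, 3, 6, 1, 2, 5, 7

Sorted (ascending): 463, 1033, 1063, 1098, 1098, 1211, 1337
The 2 values of 1098 occupy positions 4–5 → each gets rank 5.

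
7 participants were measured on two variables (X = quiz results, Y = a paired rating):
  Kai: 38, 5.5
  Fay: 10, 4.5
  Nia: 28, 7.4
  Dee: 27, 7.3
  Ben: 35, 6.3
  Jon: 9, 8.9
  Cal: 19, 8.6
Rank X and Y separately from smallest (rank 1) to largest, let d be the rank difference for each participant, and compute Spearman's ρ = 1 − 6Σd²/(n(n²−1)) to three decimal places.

Ranks of variable 1: 7, 2, 5, 4, 6, 1, 3
Ranks of variable 2: 2, 1, 5, 4, 3, 7, 6
d = r₁ − r₂: 5, 1, 0, 0, 3, -6, -3
d²: 25, 1, 0, 0, 9, 36, 9; Σd² = 80
ρ = 1 − 6·80/(7·48) = 1 − 480/336 = -0.429

-0.429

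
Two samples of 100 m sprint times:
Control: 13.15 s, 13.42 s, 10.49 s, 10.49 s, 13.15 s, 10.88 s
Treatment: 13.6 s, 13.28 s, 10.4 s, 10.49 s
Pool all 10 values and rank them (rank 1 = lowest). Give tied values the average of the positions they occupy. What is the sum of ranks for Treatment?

22

Sorted (ascending): 10.4, 10.49, 10.49, 10.49, 10.88, 13.15, 13.15, 13.28, 13.42, 13.6
The 3 values of 10.49 occupy positions 2–4 → average rank 3.
The 2 values of 13.15 occupy positions 6–7 → average rank (6+7)/2 = 6.5.
Treatment values → pooled ranks: 13.6→10, 13.28→8, 10.4→1, 10.49→3
Rank sum = 10 + 8 + 1 + 3 = 22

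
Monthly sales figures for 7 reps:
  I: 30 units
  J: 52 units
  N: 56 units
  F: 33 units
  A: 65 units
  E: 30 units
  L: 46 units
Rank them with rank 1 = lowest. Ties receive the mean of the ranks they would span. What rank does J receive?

Sorted (ascending): 30, 30, 33, 46, 52, 56, 65
The 2 values of 30 occupy positions 1–2 → average rank (1+2)/2 = 1.5.
J has value 52 units → rank 5.

5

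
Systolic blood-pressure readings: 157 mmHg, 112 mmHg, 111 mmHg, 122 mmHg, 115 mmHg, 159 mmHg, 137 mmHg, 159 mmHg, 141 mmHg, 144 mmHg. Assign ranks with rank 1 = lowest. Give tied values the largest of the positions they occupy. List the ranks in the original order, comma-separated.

Sorted (ascending): 111, 112, 115, 122, 137, 141, 144, 157, 159, 159
The 2 values of 159 occupy positions 9–10 → each gets rank 10.

8, 2, 1, 4, 3, 10, 5, 10, 6, 7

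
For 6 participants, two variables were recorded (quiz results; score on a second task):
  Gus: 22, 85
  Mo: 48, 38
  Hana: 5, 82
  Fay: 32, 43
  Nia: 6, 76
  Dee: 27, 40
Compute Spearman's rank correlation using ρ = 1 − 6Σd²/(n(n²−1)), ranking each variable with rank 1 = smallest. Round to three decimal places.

Ranks of variable 1: 3, 6, 1, 5, 2, 4
Ranks of variable 2: 6, 1, 5, 3, 4, 2
d = r₁ − r₂: -3, 5, -4, 2, -2, 2
d²: 9, 25, 16, 4, 4, 4; Σd² = 62
ρ = 1 − 6·62/(6·35) = 1 − 372/210 = -0.771

-0.771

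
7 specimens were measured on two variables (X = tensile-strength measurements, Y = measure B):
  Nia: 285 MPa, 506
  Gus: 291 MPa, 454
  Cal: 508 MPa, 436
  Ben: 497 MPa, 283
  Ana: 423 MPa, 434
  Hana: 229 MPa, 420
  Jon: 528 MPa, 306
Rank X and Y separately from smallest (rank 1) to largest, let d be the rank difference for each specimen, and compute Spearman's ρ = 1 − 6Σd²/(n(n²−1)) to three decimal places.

Ranks of variable 1: 2, 3, 6, 5, 4, 1, 7
Ranks of variable 2: 7, 6, 5, 1, 4, 3, 2
d = r₁ − r₂: -5, -3, 1, 4, 0, -2, 5
d²: 25, 9, 1, 16, 0, 4, 25; Σd² = 80
ρ = 1 − 6·80/(7·48) = 1 − 480/336 = -0.429

-0.429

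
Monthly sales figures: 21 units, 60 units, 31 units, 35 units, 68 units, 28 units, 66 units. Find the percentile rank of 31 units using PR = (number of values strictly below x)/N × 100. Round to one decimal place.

28.6

N = 7.
Strictly below 31: 2. Equal to 31: 1.
PR = 2/7 × 100 = 28.6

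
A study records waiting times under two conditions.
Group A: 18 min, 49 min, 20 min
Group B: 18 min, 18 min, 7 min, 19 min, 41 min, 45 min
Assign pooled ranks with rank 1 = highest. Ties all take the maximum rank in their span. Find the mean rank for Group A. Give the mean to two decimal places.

4.33

Sorted (descending): 49, 45, 41, 20, 19, 18, 18, 18, 7
The 3 values of 18 occupy positions 6–8 → each gets rank 8.
Group A values → pooled ranks: 18→8, 49→1, 20→4
Mean rank = (8 + 1 + 4) / 3 = 4.33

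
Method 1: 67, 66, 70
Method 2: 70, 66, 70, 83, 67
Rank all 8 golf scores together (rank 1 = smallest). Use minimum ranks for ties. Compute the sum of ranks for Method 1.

9

Sorted (ascending): 66, 66, 67, 67, 70, 70, 70, 83
The 2 values of 66 occupy positions 1–2 → each gets rank 1.
The 2 values of 67 occupy positions 3–4 → each gets rank 3.
The 3 values of 70 occupy positions 5–7 → each gets rank 5.
Method 1 values → pooled ranks: 67→3, 66→1, 70→5
Rank sum = 3 + 1 + 5 = 9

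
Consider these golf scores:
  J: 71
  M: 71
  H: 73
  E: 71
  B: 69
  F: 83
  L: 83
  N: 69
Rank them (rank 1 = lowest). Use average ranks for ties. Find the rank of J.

Sorted (ascending): 69, 69, 71, 71, 71, 73, 83, 83
The 2 values of 69 occupy positions 1–2 → average rank (1+2)/2 = 1.5.
The 3 values of 71 occupy positions 3–5 → average rank 4.
The 2 values of 83 occupy positions 7–8 → average rank (7+8)/2 = 7.5.
J has value 71 → rank 4.

4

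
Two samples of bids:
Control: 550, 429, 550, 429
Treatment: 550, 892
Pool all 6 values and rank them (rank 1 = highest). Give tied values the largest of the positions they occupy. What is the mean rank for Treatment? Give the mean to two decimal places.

2.50

Sorted (descending): 892, 550, 550, 550, 429, 429
The 3 values of 550 occupy positions 2–4 → each gets rank 4.
The 2 values of 429 occupy positions 5–6 → each gets rank 6.
Treatment values → pooled ranks: 550→4, 892→1
Mean rank = (4 + 1) / 2 = 2.50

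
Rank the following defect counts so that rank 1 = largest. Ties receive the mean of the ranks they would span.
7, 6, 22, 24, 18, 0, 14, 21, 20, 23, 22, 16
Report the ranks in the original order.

Sorted (descending): 24, 23, 22, 22, 21, 20, 18, 16, 14, 7, 6, 0
The 2 values of 22 occupy positions 3–4 → average rank (3+4)/2 = 3.5.

10, 11, 3.5, 1, 7, 12, 9, 5, 6, 2, 3.5, 8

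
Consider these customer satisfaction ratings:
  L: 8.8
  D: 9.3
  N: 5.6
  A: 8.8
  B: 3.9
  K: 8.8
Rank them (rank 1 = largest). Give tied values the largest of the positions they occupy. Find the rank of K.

Sorted (descending): 9.3, 8.8, 8.8, 8.8, 5.6, 3.9
The 3 values of 8.8 occupy positions 2–4 → each gets rank 4.
K has value 8.8 → rank 4.

4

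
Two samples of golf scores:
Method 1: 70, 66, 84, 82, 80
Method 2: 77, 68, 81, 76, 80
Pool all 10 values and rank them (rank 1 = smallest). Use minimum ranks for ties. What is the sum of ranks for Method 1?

Sorted (ascending): 66, 68, 70, 76, 77, 80, 80, 81, 82, 84
The 2 values of 80 occupy positions 6–7 → each gets rank 6.
Method 1 values → pooled ranks: 70→3, 66→1, 84→10, 82→9, 80→6
Rank sum = 3 + 1 + 10 + 9 + 6 = 29

29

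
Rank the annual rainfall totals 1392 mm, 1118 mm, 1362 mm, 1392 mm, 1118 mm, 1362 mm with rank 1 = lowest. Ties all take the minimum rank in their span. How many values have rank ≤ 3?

4

Sorted (ascending): 1118, 1118, 1362, 1362, 1392, 1392
The 2 values of 1118 occupy positions 1–2 → each gets rank 1.
The 2 values of 1362 occupy positions 3–4 → each gets rank 3.
The 2 values of 1392 occupy positions 5–6 → each gets rank 5.
Ranks ≤ 3: {1, 1, 3, 3} → 4 values.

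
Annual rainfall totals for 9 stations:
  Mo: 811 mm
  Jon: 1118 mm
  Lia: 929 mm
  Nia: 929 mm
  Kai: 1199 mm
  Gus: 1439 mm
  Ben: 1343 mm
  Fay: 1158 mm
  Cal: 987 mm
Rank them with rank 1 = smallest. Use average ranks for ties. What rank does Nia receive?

Sorted (ascending): 811, 929, 929, 987, 1118, 1158, 1199, 1343, 1439
The 2 values of 929 occupy positions 2–3 → average rank (2+3)/2 = 2.5.
Nia has value 929 mm → rank 2.5.

2.5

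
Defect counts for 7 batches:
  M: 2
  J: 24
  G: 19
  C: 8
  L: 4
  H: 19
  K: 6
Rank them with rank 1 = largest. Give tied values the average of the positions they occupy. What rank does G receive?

2.5

Sorted (descending): 24, 19, 19, 8, 6, 4, 2
The 2 values of 19 occupy positions 2–3 → average rank (2+3)/2 = 2.5.
G has value 19 → rank 2.5.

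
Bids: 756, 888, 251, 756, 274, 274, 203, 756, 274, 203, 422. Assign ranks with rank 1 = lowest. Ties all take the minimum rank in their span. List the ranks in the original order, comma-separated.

Sorted (ascending): 203, 203, 251, 274, 274, 274, 422, 756, 756, 756, 888
The 2 values of 203 occupy positions 1–2 → each gets rank 1.
The 3 values of 274 occupy positions 4–6 → each gets rank 4.
The 3 values of 756 occupy positions 8–10 → each gets rank 8.

8, 11, 3, 8, 4, 4, 1, 8, 4, 1, 7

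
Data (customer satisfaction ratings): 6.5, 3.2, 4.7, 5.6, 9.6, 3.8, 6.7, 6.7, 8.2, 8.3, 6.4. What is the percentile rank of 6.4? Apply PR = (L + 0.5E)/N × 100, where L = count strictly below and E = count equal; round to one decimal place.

N = 11.
Strictly below 6.4: 4. Equal to 6.4: 1.
PR = (4 + 0.5·1)/11 × 100 = 40.9

40.9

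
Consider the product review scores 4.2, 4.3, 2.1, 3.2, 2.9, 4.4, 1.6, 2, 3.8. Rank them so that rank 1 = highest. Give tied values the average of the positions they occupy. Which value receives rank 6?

2.9

Sorted (descending): 4.4, 4.3, 4.2, 3.8, 3.2, 2.9, 2.1, 2, 1.6
No ties — each value takes its position as its rank.
Rank 6 → value 2.9.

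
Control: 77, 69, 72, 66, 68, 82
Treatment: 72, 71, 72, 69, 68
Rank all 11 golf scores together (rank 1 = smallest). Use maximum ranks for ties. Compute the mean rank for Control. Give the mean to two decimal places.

6.50

Sorted (ascending): 66, 68, 68, 69, 69, 71, 72, 72, 72, 77, 82
The 2 values of 68 occupy positions 2–3 → each gets rank 3.
The 2 values of 69 occupy positions 4–5 → each gets rank 5.
The 3 values of 72 occupy positions 7–9 → each gets rank 9.
Control values → pooled ranks: 77→10, 69→5, 72→9, 66→1, 68→3, 82→11
Mean rank = (10 + 5 + 9 + 1 + 3 + 11) / 6 = 6.50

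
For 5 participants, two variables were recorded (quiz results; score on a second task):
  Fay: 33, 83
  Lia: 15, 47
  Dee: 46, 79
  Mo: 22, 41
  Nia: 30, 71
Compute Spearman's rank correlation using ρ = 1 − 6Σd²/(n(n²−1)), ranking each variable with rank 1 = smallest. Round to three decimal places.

Ranks of variable 1: 4, 1, 5, 2, 3
Ranks of variable 2: 5, 2, 4, 1, 3
d = r₁ − r₂: -1, -1, 1, 1, 0
d²: 1, 1, 1, 1, 0; Σd² = 4
ρ = 1 − 6·4/(5·24) = 1 − 24/120 = 0.800

0.800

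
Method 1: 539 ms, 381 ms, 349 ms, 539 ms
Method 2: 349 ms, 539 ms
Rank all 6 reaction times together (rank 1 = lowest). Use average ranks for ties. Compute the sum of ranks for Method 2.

6.5

Sorted (ascending): 349, 349, 381, 539, 539, 539
The 2 values of 349 occupy positions 1–2 → average rank (1+2)/2 = 1.5.
The 3 values of 539 occupy positions 4–6 → average rank 5.
Method 2 values → pooled ranks: 349→1.5, 539→5
Rank sum = 1.5 + 5 = 6.5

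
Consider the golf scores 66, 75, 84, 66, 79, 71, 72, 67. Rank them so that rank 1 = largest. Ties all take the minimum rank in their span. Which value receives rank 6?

67

Sorted (descending): 84, 79, 75, 72, 71, 67, 66, 66
The 2 values of 66 occupy positions 7–8 → each gets rank 7.
Rank 6 → value 67.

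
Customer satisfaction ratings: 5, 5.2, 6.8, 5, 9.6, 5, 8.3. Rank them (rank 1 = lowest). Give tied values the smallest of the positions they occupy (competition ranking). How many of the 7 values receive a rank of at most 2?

3

Sorted (ascending): 5, 5, 5, 5.2, 6.8, 8.3, 9.6
The 3 values of 5 occupy positions 1–3 → each gets rank 1.
Ranks ≤ 2: {1, 1, 1} → 3 values.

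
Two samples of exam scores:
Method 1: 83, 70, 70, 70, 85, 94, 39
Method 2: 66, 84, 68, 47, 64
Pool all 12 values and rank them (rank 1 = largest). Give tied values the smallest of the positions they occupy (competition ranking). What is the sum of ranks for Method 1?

34

Sorted (descending): 94, 85, 84, 83, 70, 70, 70, 68, 66, 64, 47, 39
The 3 values of 70 occupy positions 5–7 → each gets rank 5.
Method 1 values → pooled ranks: 83→4, 70→5, 70→5, 70→5, 85→2, 94→1, 39→12
Rank sum = 4 + 5 + 5 + 5 + 2 + 1 + 12 = 34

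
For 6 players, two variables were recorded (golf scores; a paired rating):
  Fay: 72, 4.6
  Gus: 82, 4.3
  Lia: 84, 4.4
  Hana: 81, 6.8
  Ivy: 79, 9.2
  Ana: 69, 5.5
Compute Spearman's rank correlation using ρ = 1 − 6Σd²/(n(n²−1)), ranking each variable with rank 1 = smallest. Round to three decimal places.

Ranks of variable 1: 2, 5, 6, 4, 3, 1
Ranks of variable 2: 3, 1, 2, 5, 6, 4
d = r₁ − r₂: -1, 4, 4, -1, -3, -3
d²: 1, 16, 16, 1, 9, 9; Σd² = 52
ρ = 1 − 6·52/(6·35) = 1 − 312/210 = -0.486

-0.486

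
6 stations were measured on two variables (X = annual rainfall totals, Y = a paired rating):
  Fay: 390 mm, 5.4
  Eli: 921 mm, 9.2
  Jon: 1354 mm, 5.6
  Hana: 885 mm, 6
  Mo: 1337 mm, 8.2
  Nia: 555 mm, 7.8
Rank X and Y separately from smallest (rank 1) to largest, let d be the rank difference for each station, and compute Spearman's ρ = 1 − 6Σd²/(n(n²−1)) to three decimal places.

Ranks of variable 1: 1, 4, 6, 3, 5, 2
Ranks of variable 2: 1, 6, 2, 3, 5, 4
d = r₁ − r₂: 0, -2, 4, 0, 0, -2
d²: 0, 4, 16, 0, 0, 4; Σd² = 24
ρ = 1 − 6·24/(6·35) = 1 − 144/210 = 0.314

0.314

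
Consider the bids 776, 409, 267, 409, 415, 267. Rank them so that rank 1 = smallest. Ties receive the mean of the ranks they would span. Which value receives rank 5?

415

Sorted (ascending): 267, 267, 409, 409, 415, 776
The 2 values of 267 occupy positions 1–2 → average rank (1+2)/2 = 1.5.
The 2 values of 409 occupy positions 3–4 → average rank (3+4)/2 = 3.5.
Rank 5 → value 415.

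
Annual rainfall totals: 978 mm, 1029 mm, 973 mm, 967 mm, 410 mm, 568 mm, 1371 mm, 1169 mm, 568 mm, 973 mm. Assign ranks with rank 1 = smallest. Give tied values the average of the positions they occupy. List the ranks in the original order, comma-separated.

Sorted (ascending): 410, 568, 568, 967, 973, 973, 978, 1029, 1169, 1371
The 2 values of 568 occupy positions 2–3 → average rank (2+3)/2 = 2.5.
The 2 values of 973 occupy positions 5–6 → average rank (5+6)/2 = 5.5.

7, 8, 5.5, 4, 1, 2.5, 10, 9, 2.5, 5.5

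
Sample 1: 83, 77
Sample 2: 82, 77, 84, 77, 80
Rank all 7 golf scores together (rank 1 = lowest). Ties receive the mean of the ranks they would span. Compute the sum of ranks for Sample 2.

20

Sorted (ascending): 77, 77, 77, 80, 82, 83, 84
The 3 values of 77 occupy positions 1–3 → average rank 2.
Sample 2 values → pooled ranks: 82→5, 77→2, 84→7, 77→2, 80→4
Rank sum = 5 + 2 + 7 + 2 + 4 = 20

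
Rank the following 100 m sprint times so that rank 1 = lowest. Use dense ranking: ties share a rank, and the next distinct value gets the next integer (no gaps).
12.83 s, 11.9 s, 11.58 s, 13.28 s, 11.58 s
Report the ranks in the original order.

3, 2, 1, 4, 1

Sorted (ascending): 11.58, 11.58, 11.9, 12.83, 13.28
The 2 values of 11.58 share dense rank 1.
Remaining distinct values take the next consecutive integers.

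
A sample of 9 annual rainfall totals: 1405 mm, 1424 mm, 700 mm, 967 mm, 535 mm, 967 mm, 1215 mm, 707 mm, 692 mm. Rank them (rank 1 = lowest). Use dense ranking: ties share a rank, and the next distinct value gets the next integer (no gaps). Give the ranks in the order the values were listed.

Sorted (ascending): 535, 692, 700, 707, 967, 967, 1215, 1405, 1424
The 2 values of 967 share dense rank 5.
Remaining distinct values take the next consecutive integers.

7, 8, 3, 5, 1, 5, 6, 4, 2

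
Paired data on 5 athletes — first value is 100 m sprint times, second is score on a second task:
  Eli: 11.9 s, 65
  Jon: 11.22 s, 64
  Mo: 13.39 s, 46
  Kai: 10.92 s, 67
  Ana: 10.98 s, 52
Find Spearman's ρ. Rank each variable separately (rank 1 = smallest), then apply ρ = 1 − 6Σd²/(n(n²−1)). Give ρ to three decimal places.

Ranks of variable 1: 4, 3, 5, 1, 2
Ranks of variable 2: 4, 3, 1, 5, 2
d = r₁ − r₂: 0, 0, 4, -4, 0
d²: 0, 0, 16, 16, 0; Σd² = 32
ρ = 1 − 6·32/(5·24) = 1 − 192/120 = -0.600

-0.600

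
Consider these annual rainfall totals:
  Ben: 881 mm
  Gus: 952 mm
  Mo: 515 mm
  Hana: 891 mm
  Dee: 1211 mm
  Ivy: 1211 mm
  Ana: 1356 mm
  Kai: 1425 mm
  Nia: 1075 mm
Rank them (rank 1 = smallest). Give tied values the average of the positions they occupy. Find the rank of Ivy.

Sorted (ascending): 515, 881, 891, 952, 1075, 1211, 1211, 1356, 1425
The 2 values of 1211 occupy positions 6–7 → average rank (6+7)/2 = 6.5.
Ivy has value 1211 mm → rank 6.5.

6.5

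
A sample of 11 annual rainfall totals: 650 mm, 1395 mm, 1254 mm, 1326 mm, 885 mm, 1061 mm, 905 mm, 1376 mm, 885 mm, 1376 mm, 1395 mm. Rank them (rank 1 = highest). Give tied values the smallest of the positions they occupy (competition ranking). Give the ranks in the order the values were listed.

Sorted (descending): 1395, 1395, 1376, 1376, 1326, 1254, 1061, 905, 885, 885, 650
The 2 values of 1395 occupy positions 1–2 → each gets rank 1.
The 2 values of 1376 occupy positions 3–4 → each gets rank 3.
The 2 values of 885 occupy positions 9–10 → each gets rank 9.

11, 1, 6, 5, 9, 7, 8, 3, 9, 3, 1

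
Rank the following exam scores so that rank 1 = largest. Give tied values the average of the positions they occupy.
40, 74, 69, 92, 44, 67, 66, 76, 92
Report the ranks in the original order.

9, 4, 5, 1.5, 8, 6, 7, 3, 1.5

Sorted (descending): 92, 92, 76, 74, 69, 67, 66, 44, 40
The 2 values of 92 occupy positions 1–2 → average rank (1+2)/2 = 1.5.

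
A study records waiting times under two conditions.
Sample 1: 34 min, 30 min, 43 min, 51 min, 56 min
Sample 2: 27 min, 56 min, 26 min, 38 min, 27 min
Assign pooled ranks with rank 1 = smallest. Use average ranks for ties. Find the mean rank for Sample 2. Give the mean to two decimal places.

Sorted (ascending): 26, 27, 27, 30, 34, 38, 43, 51, 56, 56
The 2 values of 27 occupy positions 2–3 → average rank (2+3)/2 = 2.5.
The 2 values of 56 occupy positions 9–10 → average rank (9+10)/2 = 9.5.
Sample 2 values → pooled ranks: 27→2.5, 56→9.5, 26→1, 38→6, 27→2.5
Mean rank = (2.5 + 9.5 + 1 + 6 + 2.5) / 5 = 4.30

4.30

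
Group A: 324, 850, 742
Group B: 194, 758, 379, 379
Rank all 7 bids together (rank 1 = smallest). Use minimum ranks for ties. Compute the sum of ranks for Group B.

13

Sorted (ascending): 194, 324, 379, 379, 742, 758, 850
The 2 values of 379 occupy positions 3–4 → each gets rank 3.
Group B values → pooled ranks: 194→1, 758→6, 379→3, 379→3
Rank sum = 1 + 6 + 3 + 3 = 13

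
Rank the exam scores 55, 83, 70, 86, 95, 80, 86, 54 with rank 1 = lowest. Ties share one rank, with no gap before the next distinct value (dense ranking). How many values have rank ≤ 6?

Sorted (ascending): 54, 55, 70, 80, 83, 86, 86, 95
The 2 values of 86 share dense rank 6.
Remaining distinct values take the next consecutive integers.
Ranks ≤ 6: {1, 2, 3, 4, 5, 6, 6} → 7 values.

7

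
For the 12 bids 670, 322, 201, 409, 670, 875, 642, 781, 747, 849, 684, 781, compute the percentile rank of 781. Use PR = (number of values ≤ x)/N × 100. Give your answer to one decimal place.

83.3

N = 12.
Strictly below 781: 8. Equal to 781: 2.
PR = 10/12 × 100 = 83.3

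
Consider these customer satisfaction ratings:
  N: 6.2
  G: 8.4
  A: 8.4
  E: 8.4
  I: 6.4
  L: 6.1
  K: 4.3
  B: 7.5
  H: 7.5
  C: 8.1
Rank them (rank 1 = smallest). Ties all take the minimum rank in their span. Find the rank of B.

Sorted (ascending): 4.3, 6.1, 6.2, 6.4, 7.5, 7.5, 8.1, 8.4, 8.4, 8.4
The 2 values of 7.5 occupy positions 5–6 → each gets rank 5.
The 3 values of 8.4 occupy positions 8–10 → each gets rank 8.
B has value 7.5 → rank 5.

5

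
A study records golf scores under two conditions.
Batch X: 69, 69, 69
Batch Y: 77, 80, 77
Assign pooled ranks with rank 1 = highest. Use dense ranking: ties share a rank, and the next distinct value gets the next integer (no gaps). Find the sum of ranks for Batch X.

Sorted (descending): 80, 77, 77, 69, 69, 69
The 2 values of 77 share dense rank 2.
The 3 values of 69 share dense rank 3.
Remaining distinct values take the next consecutive integers.
Batch X values → pooled ranks: 69→3, 69→3, 69→3
Rank sum = 3 + 3 + 3 = 9

9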